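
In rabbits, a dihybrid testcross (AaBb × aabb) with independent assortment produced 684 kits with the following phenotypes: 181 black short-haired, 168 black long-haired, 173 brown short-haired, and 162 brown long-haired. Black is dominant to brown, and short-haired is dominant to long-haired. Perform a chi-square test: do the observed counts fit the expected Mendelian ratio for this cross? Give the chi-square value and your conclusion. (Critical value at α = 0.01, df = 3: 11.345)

1.135; consistent

A dihybrid testcross with independent assortment gives a 1:1:1:1 ratio.
The 1:1:1:1 ratio has 4 parts, so with N = 684 the expected counts are:
  black short-haired: 684 × 1/4 = 171
  black long-haired: 684 × 1/4 = 171
  brown short-haired: 684 × 1/4 = 171
  brown long-haired: 684 × 1/4 = 171
χ² = Σ (O − E)² / E
  black short-haired: (181 − 171)² / 171 = 0.5848
  black long-haired: (168 − 171)² / 171 = 0.0526
  brown short-haired: (173 − 171)² / 171 = 0.0234
  brown long-haired: (162 − 171)² / 171 = 0.4737
χ² = 0.5848 + 0.0526 + 0.0234 + 0.4737 = 1.1345 ≈ 1.135
Degrees of freedom = 4 − 1 = 3; critical value at α = 0.01 is 11.345.
Since 1.135 < 11.345, we fail to reject the null hypothesis — the data are consistent with the 1:1:1:1 ratio.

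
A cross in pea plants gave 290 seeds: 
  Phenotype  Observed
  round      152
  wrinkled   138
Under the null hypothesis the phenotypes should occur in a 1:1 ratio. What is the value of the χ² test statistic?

Expected counts for N = 290 under a 1:1 ratio (total parts = 2):
  round: 290 × 1/2 = 145
  wrinkled: 290 × 1/2 = 145
χ² = Σ (O − E)² / E
  round: (152 − 145)² / 145 = 0.3379
  wrinkled: (138 − 145)² / 145 = 0.3379
χ² = 0.3379 + 0.3379 = 0.6758 ≈ 0.676

0.676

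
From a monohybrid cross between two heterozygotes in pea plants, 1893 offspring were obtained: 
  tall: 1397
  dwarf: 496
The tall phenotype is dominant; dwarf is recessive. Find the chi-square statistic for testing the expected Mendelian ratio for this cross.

1.458

For a monohybrid cross between heterozygotes with complete dominance, the expected phenotypic ratio is 3:1.
Under the 3:1 hypothesis (Σ ratio = 4, N = 1893):
  tall: 1893 × 3/4 = 1419.75
  dwarf: 1893 × 1/4 = 473.25
χ² = Σ (O − E)² / E
  tall: (1397 − 1419.75)² / 1419.75 = 0.3645
  dwarf: (496 − 473.25)² / 473.25 = 1.0936
χ² = 0.3645 + 1.0936 = 1.4581 ≈ 1.458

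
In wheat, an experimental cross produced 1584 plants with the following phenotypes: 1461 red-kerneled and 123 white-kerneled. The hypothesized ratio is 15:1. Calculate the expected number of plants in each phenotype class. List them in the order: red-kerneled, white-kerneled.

Under the 15:1 hypothesis (Σ ratio = 16, N = 1584):
  red-kerneled: 1584 × 15/16 = 1485
  white-kerneled: 1584 × 1/16 = 99

1485, 99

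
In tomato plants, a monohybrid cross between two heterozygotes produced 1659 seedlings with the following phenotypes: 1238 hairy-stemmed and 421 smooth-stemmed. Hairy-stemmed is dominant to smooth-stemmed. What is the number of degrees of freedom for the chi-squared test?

1

For a monohybrid cross between heterozygotes with complete dominance, the expected phenotypic ratio is 3:1.
A goodness-of-fit test with 2 phenotype classes has df = 2 − 1 = 1.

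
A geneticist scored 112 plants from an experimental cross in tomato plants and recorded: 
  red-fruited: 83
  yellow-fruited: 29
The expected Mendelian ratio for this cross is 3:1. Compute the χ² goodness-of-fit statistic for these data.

0.048

Under the 3:1 hypothesis (Σ ratio = 4, N = 112):
  red-fruited: 112 × 3/4 = 84
  yellow-fruited: 112 × 1/4 = 28
χ² = Σ (O − E)² / E
  red-fruited: (83 − 84)² / 84 = 0.0119
  yellow-fruited: (29 − 28)² / 28 = 0.0357
χ² = 0.0119 + 0.0357 = 0.0476 ≈ 0.048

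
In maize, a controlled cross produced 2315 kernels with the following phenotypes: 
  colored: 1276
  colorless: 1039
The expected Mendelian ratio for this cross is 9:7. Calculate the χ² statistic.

The 9:7 ratio has 16 parts, so with N = 2315 the expected counts are:
  colored: 2315 × 9/16 = 1302.1875
  colorless: 2315 × 7/16 = 1012.8125
χ² = Σ (O − E)² / E
  colored: (1276 − 1302.1875)² / 1302.1875 = 0.5266
  colorless: (1039 − 1012.8125)² / 1012.8125 = 0.6771
χ² = 0.5266 + 0.6771 = 1.2037 ≈ 1.204

1.204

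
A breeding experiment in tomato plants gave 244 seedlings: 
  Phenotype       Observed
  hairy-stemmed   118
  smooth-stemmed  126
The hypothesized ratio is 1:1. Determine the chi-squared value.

The 1:1 ratio has 2 parts, so with N = 244 the expected counts are:
  hairy-stemmed: 244 × 1/2 = 122
  smooth-stemmed: 244 × 1/2 = 122
χ² = Σ (O − E)² / E
  hairy-stemmed: (118 − 122)² / 122 = 0.1311
  smooth-stemmed: (126 − 122)² / 122 = 0.1311
χ² = 0.1311 + 0.1311 = 0.2622 ≈ 0.262

0.262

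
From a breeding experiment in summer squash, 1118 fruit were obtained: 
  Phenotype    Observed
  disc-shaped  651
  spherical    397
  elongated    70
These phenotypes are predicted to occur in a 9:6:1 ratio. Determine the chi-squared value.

1.959

Under the 9:6:1 hypothesis (Σ ratio = 16, N = 1118):
  disc-shaped: 1118 × 9/16 = 628.875
  spherical: 1118 × 6/16 = 419.25
  elongated: 1118 × 1/16 = 69.875
χ² = Σ (O − E)² / E
  disc-shaped: (651 − 628.875)² / 628.875 = 0.7784
  spherical: (397 − 419.25)² / 419.25 = 1.1808
  elongated: (70 − 69.875)² / 69.875 = 0.0002
χ² = 0.7784 + 1.1808 + 0.0002 = 1.9594 ≈ 1.959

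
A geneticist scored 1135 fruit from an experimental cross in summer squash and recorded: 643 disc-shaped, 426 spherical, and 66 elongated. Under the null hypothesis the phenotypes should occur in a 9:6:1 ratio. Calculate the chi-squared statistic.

0.377

The 9:6:1 ratio has 16 parts, so with N = 1135 the expected counts are:
  disc-shaped: 1135 × 9/16 = 638.4375
  spherical: 1135 × 6/16 = 425.625
  elongated: 1135 × 1/16 = 70.9375
χ² = Σ (O − E)² / E
  disc-shaped: (643 − 638.4375)² / 638.4375 = 0.0326
  spherical: (426 − 425.625)² / 425.625 = 0.0003
  elongated: (66 − 70.9375)² / 70.9375 = 0.3437
χ² = 0.0326 + 0.0003 + 0.3437 = 0.3766 ≈ 0.377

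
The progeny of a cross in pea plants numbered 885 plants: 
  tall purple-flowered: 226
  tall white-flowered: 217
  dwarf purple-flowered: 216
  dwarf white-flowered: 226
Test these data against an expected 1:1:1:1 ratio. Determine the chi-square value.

Total ratio parts = 4. Expected numbers out of 885:
  tall purple-flowered: 885 × 1/4 = 221.25
  tall white-flowered: 885 × 1/4 = 221.25
  dwarf purple-flowered: 885 × 1/4 = 221.25
  dwarf white-flowered: 885 × 1/4 = 221.25
χ² = Σ (O − E)² / E
  tall purple-flowered: (226 − 221.25)² / 221.25 = 0.1020
  tall white-flowered: (217 − 221.25)² / 221.25 = 0.0816
  dwarf purple-flowered: (216 − 221.25)² / 221.25 = 0.1246
  dwarf white-flowered: (226 − 221.25)² / 221.25 = 0.1020
χ² = 0.1020 + 0.0816 + 0.1246 + 0.1020 = 0.4102 ≈ 0.410

0.410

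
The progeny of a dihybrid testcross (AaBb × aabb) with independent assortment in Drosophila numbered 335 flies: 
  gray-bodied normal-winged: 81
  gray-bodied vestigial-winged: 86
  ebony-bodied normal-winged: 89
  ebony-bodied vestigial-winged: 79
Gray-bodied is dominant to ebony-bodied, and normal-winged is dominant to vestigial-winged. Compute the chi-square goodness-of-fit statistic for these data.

0.749

A dihybrid testcross with independent assortment gives a 1:1:1:1 ratio.
The 1:1:1:1 ratio has 4 parts, so with N = 335 the expected counts are:
  gray-bodied normal-winged: 335 × 1/4 = 83.75
  gray-bodied vestigial-winged: 335 × 1/4 = 83.75
  ebony-bodied normal-winged: 335 × 1/4 = 83.75
  ebony-bodied vestigial-winged: 335 × 1/4 = 83.75
χ² = Σ (O − E)² / E
  gray-bodied normal-winged: (81 − 83.75)² / 83.75 = 0.0903
  gray-bodied vestigial-winged: (86 − 83.75)² / 83.75 = 0.0604
  ebony-bodied normal-winged: (89 − 83.75)² / 83.75 = 0.3291
  ebony-bodied vestigial-winged: (79 − 83.75)² / 83.75 = 0.2694
χ² = 0.0903 + 0.0604 + 0.3291 + 0.2694 = 0.7492 ≈ 0.749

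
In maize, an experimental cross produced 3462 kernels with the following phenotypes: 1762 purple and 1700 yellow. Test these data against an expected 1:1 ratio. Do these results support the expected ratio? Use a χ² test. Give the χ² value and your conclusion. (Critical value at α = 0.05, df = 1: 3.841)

Expected counts for N = 3462 under a 1:1 ratio (total parts = 2):
  purple: 3462 × 1/2 = 1731
  yellow: 3462 × 1/2 = 1731
χ² = Σ (O − E)² / E
  purple: (1762 − 1731)² / 1731 = 0.5552
  yellow: (1700 − 1731)² / 1731 = 0.5552
χ² = 0.5552 + 0.5552 = 1.1104 ≈ 1.110
Degrees of freedom = 2 − 1 = 1; critical value at α = 0.05 is 3.841.
Since 1.110 < 3.841, we fail to reject the null hypothesis — the data are consistent with the 1:1 ratio.

1.110; consistent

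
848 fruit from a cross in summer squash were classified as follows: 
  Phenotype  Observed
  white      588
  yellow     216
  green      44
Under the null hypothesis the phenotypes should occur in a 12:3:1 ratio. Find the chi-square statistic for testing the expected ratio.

The 12:3:1 ratio has 16 parts, so with N = 848 the expected counts are:
  white: 848 × 12/16 = 636
  yellow: 848 × 3/16 = 159
  green: 848 × 1/16 = 53
χ² = Σ (O − E)² / E
  white: (588 − 636)² / 636 = 3.6226
  yellow: (216 − 159)² / 159 = 20.4340
  green: (44 − 53)² / 53 = 1.5283
χ² = 3.6226 + 20.4340 + 1.5283 = 25.5849 ≈ 25.585

25.585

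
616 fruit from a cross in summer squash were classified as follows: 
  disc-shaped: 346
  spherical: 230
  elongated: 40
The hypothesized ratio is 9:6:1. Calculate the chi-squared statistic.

0.063

Under the 9:6:1 hypothesis (Σ ratio = 16, N = 616):
  disc-shaped: 616 × 9/16 = 346.5
  spherical: 616 × 6/16 = 231
  elongated: 616 × 1/16 = 38.5
χ² = Σ (O − E)² / E
  disc-shaped: (346 − 346.5)² / 346.5 = 0.0007
  spherical: (230 − 231)² / 231 = 0.0043
  elongated: (40 − 38.5)² / 38.5 = 0.0584
χ² = 0.0007 + 0.0043 + 0.0584 = 0.0634 ≈ 0.063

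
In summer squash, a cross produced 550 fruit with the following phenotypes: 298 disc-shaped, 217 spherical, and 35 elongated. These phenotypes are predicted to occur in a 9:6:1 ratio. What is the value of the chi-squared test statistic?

0.990

The 9:6:1 ratio has 16 parts, so with N = 550 the expected counts are:
  disc-shaped: 550 × 9/16 = 309.375
  spherical: 550 × 6/16 = 206.25
  elongated: 550 × 1/16 = 34.375
χ² = Σ (O − E)² / E
  disc-shaped: (298 − 309.375)² / 309.375 = 0.4182
  spherical: (217 − 206.25)² / 206.25 = 0.5603
  elongated: (35 − 34.375)² / 34.375 = 0.0114
χ² = 0.4182 + 0.5603 + 0.0114 = 0.9899 ≈ 0.990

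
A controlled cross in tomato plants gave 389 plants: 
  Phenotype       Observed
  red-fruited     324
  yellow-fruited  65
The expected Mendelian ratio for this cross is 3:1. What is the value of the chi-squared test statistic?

Under the 3:1 hypothesis (Σ ratio = 4, N = 389):
  red-fruited: 389 × 3/4 = 291.75
  yellow-fruited: 389 × 1/4 = 97.25
χ² = Σ (O − E)² / E
  red-fruited: (324 − 291.75)² / 291.75 = 3.5649
  yellow-fruited: (65 − 97.25)² / 97.25 = 10.6947
χ² = 3.5649 + 10.6947 = 14.2596 ≈ 14.260

14.260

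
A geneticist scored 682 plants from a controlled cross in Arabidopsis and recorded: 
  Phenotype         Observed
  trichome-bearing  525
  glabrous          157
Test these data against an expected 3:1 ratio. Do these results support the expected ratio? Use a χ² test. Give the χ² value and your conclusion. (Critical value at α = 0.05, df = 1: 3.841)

Under the 3:1 hypothesis (Σ ratio = 4, N = 682):
  trichome-bearing: 682 × 3/4 = 511.5
  glabrous: 682 × 1/4 = 170.5
χ² = Σ (O − E)² / E
  trichome-bearing: (525 − 511.5)² / 511.5 = 0.3563
  glabrous: (157 − 170.5)² / 170.5 = 1.0689
χ² = 0.3563 + 1.0689 = 1.4252 ≈ 1.425
Degrees of freedom = 2 − 1 = 1; critical value at α = 0.05 is 3.841.
Since 1.425 < 3.841, we fail to reject the null hypothesis — the data are consistent with the 3:1 ratio.

1.425; consistent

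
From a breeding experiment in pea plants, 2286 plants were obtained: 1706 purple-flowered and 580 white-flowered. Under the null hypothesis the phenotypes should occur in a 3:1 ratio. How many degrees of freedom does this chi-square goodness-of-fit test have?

A goodness-of-fit test with 2 phenotype classes has df = 2 − 1 = 1.

1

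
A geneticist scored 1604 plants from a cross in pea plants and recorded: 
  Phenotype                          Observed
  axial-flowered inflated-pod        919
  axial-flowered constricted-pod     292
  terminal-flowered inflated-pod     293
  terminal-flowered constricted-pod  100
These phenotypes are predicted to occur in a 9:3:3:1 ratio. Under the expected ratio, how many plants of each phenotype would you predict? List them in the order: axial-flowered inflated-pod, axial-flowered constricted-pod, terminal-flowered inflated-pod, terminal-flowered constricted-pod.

Expected counts for N = 1604 under a 9:3:3:1 ratio (total parts = 16):
  axial-flowered inflated-pod: 1604 × 9/16 = 902.25
  axial-flowered constricted-pod: 1604 × 3/16 = 300.75
  terminal-flowered inflated-pod: 1604 × 3/16 = 300.75
  terminal-flowered constricted-pod: 1604 × 1/16 = 100.25

902.25, 300.75, 300.75, 100.25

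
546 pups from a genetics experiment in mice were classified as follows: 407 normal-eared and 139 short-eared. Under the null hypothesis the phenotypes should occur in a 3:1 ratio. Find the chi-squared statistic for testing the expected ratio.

0.061

Expected counts for N = 546 under a 3:1 ratio (total parts = 4):
  normal-eared: 546 × 3/4 = 409.5
  short-eared: 546 × 1/4 = 136.5
χ² = Σ (O − E)² / E
  normal-eared: (407 − 409.5)² / 409.5 = 0.0153
  short-eared: (139 − 136.5)² / 136.5 = 0.0458
χ² = 0.0153 + 0.0458 = 0.0611 ≈ 0.061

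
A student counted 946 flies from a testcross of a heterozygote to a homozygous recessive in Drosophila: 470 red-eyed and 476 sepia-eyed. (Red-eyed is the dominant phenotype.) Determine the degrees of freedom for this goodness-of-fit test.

A testcross of a heterozygote (Aa × aa) gives a 1:1 phenotypic ratio.
A goodness-of-fit test with 2 phenotype classes has df = 2 − 1 = 1.

1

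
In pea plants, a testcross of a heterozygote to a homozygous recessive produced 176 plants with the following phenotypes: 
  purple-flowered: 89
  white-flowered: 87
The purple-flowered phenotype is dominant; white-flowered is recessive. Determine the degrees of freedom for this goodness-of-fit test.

1

A testcross of a heterozygote (Aa × aa) gives a 1:1 phenotypic ratio.
A goodness-of-fit test with 2 phenotype classes has df = 2 − 1 = 1.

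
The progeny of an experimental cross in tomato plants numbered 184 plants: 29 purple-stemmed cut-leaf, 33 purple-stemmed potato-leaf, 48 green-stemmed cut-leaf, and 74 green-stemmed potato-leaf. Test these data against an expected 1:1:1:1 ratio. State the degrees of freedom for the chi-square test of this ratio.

3

A goodness-of-fit test with 4 phenotype classes has df = 4 − 1 = 3.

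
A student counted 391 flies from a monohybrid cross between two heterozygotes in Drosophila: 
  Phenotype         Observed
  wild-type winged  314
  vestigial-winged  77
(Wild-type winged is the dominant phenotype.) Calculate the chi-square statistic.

For a monohybrid cross between heterozygotes with complete dominance, the expected phenotypic ratio is 3:1.
Expected counts for N = 391 under a 3:1 ratio (total parts = 4):
  wild-type winged: 391 × 3/4 = 293.25
  vestigial-winged: 391 × 1/4 = 97.75
χ² = Σ (O − E)² / E
  wild-type winged: (314 − 293.25)² / 293.25 = 1.4682
  vestigial-winged: (77 − 97.75)² / 97.75 = 4.4047
χ² = 1.4682 + 4.4047 = 5.8729 ≈ 5.873

5.873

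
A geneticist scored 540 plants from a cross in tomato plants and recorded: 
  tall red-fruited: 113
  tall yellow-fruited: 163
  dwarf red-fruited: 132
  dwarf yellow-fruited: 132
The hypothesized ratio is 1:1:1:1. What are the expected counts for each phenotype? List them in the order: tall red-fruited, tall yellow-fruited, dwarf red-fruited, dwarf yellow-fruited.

The 1:1:1:1 ratio has 4 parts, so with N = 540 the expected counts are:
  tall red-fruited: 540 × 1/4 = 135
  tall yellow-fruited: 540 × 1/4 = 135
  dwarf red-fruited: 540 × 1/4 = 135
  dwarf yellow-fruited: 540 × 1/4 = 135

135, 135, 135, 135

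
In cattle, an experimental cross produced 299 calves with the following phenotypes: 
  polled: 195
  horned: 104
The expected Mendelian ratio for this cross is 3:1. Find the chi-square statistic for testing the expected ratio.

The 3:1 ratio has 4 parts, so with N = 299 the expected counts are:
  polled: 299 × 3/4 = 224.25
  horned: 299 × 1/4 = 74.75
χ² = Σ (O − E)² / E
  polled: (195 − 224.25)² / 224.25 = 3.8152
  horned: (104 − 74.75)² / 74.75 = 11.4457
χ² = 3.8152 + 11.4457 = 15.2609 ≈ 15.261

15.261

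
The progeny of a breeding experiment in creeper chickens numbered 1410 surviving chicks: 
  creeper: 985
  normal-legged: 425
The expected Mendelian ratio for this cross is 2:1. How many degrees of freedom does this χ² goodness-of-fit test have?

1

A goodness-of-fit test with 2 phenotype classes has df = 2 − 1 = 1.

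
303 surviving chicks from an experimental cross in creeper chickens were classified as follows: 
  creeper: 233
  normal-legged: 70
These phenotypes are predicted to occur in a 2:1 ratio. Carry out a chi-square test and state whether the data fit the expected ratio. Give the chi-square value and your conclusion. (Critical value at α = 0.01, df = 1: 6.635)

Expected counts for N = 303 under a 2:1 ratio (total parts = 3):
  creeper: 303 × 2/3 = 202
  normal-legged: 303 × 1/3 = 101
χ² = Σ (O − E)² / E
  creeper: (233 − 202)² / 202 = 4.7574
  normal-legged: (70 − 101)² / 101 = 9.5149
χ² = 4.7574 + 9.5149 = 14.2723 ≈ 14.272
Degrees of freedom = 2 − 1 = 1; critical value at α = 0.01 is 6.635.
Since 14.272 > 6.635, we reject the null hypothesis — the data do not fit the 2:1 ratio.

14.272; not consistent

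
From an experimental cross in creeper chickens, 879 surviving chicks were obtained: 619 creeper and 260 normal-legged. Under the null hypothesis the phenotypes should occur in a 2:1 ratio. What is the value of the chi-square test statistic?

5.575

Expected counts for N = 879 under a 2:1 ratio (total parts = 3):
  creeper: 879 × 2/3 = 586
  normal-legged: 879 × 1/3 = 293
χ² = Σ (O − E)² / E
  creeper: (619 − 586)² / 586 = 1.8584
  normal-legged: (260 − 293)² / 293 = 3.7167
χ² = 1.8584 + 3.7167 = 5.5751 ≈ 5.575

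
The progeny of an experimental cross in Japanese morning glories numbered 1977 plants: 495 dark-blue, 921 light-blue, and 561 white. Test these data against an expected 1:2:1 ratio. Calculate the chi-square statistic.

Expected counts for N = 1977 under a 1:2:1 ratio (total parts = 4):
  dark-blue: 1977 × 1/4 = 494.25
  light-blue: 1977 × 2/4 = 988.5
  white: 1977 × 1/4 = 494.25
χ² = Σ (O − E)² / E
  dark-blue: (495 − 494.25)² / 494.25 = 0.0011
  light-blue: (921 − 988.5)² / 988.5 = 4.6093
  white: (561 − 494.25)² / 494.25 = 9.0148
χ² = 0.0011 + 4.6093 + 9.0148 = 13.6252 ≈ 13.625

13.625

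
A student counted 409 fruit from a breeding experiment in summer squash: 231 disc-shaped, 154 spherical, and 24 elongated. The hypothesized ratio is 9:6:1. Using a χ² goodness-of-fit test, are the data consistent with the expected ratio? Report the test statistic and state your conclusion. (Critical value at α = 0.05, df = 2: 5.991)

Expected counts for N = 409 under a 9:6:1 ratio (total parts = 16):
  disc-shaped: 409 × 9/16 = 230.0625
  spherical: 409 × 6/16 = 153.375
  elongated: 409 × 1/16 = 25.5625
χ² = Σ (O − E)² / E
  disc-shaped: (231 − 230.0625)² / 230.0625 = 0.0038
  spherical: (154 − 153.375)² / 153.375 = 0.0025
  elongated: (24 − 25.5625)² / 25.5625 = 0.0955
χ² = 0.0038 + 0.0025 + 0.0955 = 0.1018 ≈ 0.102
Degrees of freedom = 3 − 1 = 2; critical value at α = 0.05 is 5.991.
Since 0.102 < 5.991, we fail to reject the null hypothesis — the data are consistent with the 9:6:1 ratio.

0.102; consistent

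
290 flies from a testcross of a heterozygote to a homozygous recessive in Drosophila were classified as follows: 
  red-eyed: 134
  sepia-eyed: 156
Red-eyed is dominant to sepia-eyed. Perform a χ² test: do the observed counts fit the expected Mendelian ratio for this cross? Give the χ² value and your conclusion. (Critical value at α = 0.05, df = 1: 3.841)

A testcross of a heterozygote (Aa × aa) gives a 1:1 phenotypic ratio.
Under the 1:1 hypothesis (Σ ratio = 2, N = 290):
  red-eyed: 290 × 1/2 = 145
  sepia-eyed: 290 × 1/2 = 145
χ² = Σ (O − E)² / E
  red-eyed: (134 − 145)² / 145 = 0.8345
  sepia-eyed: (156 − 145)² / 145 = 0.8345
χ² = 0.8345 + 0.8345 = 1.669
Degrees of freedom = 2 − 1 = 1; critical value at α = 0.05 is 3.841.
Since 1.669 < 3.841, we fail to reject the null hypothesis — the data are consistent with the 1:1 ratio.

1.669; consistent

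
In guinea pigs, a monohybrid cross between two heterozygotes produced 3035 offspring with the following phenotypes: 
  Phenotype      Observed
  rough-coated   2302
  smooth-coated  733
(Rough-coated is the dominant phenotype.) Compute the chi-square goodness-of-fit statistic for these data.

For a monohybrid cross between heterozygotes with complete dominance, the expected phenotypic ratio is 3:1.
Under the 3:1 hypothesis (Σ ratio = 4, N = 3035):
  rough-coated: 3035 × 3/4 = 2276.25
  smooth-coated: 3035 × 1/4 = 758.75
χ² = Σ (O − E)² / E
  rough-coated: (2302 − 2276.25)² / 2276.25 = 0.2913
  smooth-coated: (733 − 758.75)² / 758.75 = 0.8739
χ² = 0.2913 + 0.8739 = 1.1652 ≈ 1.165

1.165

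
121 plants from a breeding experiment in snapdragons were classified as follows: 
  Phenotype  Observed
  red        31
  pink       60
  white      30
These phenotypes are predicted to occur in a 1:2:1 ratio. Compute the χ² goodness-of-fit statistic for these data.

0.025

Total ratio parts = 4. Expected numbers out of 121:
  red: 121 × 1/4 = 30.25
  pink: 121 × 2/4 = 60.5
  white: 121 × 1/4 = 30.25
χ² = Σ (O − E)² / E
  red: (31 − 30.25)² / 30.25 = 0.0186
  pink: (60 − 60.5)² / 60.5 = 0.0041
  white: (30 − 30.25)² / 30.25 = 0.0021
χ² = 0.0186 + 0.0041 + 0.0021 = 0.0248 ≈ 0.025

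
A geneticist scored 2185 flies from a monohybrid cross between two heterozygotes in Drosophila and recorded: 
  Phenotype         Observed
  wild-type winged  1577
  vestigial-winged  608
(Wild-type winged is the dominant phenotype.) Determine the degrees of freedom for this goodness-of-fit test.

1

For a monohybrid cross between heterozygotes with complete dominance, the expected phenotypic ratio is 3:1.
A goodness-of-fit test with 2 phenotype classes has df = 2 − 1 = 1.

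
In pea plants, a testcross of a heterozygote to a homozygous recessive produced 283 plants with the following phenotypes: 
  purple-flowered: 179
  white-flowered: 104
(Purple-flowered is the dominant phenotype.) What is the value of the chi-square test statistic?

19.876

A testcross of a heterozygote (Aa × aa) gives a 1:1 phenotypic ratio.
The 1:1 ratio has 2 parts, so with N = 283 the expected counts are:
  purple-flowered: 283 × 1/2 = 141.5
  white-flowered: 283 × 1/2 = 141.5
χ² = Σ (O − E)² / E
  purple-flowered: (179 − 141.5)² / 141.5 = 9.9382
  white-flowered: (104 − 141.5)² / 141.5 = 9.9382
χ² = 9.9382 + 9.9382 = 19.8764 ≈ 19.876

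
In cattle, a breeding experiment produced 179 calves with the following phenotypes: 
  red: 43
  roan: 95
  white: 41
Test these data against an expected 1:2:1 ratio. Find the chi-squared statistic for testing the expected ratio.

Total ratio parts = 4. Expected numbers out of 179:
  red: 179 × 1/4 = 44.75
  roan: 179 × 2/4 = 89.5
  white: 179 × 1/4 = 44.75
χ² = Σ (O − E)² / E
  red: (43 − 44.75)² / 44.75 = 0.0684
  roan: (95 − 89.5)² / 89.5 = 0.3380
  white: (41 − 44.75)² / 44.75 = 0.3142
χ² = 0.0684 + 0.3380 + 0.3142 = 0.7206 ≈ 0.721

0.721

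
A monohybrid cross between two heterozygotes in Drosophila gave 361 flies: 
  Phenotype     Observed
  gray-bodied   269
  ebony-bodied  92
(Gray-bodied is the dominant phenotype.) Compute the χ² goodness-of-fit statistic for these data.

0.045

For a monohybrid cross between heterozygotes with complete dominance, the expected phenotypic ratio is 3:1.
The 3:1 ratio has 4 parts, so with N = 361 the expected counts are:
  gray-bodied: 361 × 3/4 = 270.75
  ebony-bodied: 361 × 1/4 = 90.25
χ² = Σ (O − E)² / E
  gray-bodied: (269 − 270.75)² / 270.75 = 0.0113
  ebony-bodied: (92 − 90.25)² / 90.25 = 0.0339
χ² = 0.0113 + 0.0339 = 0.0452 ≈ 0.045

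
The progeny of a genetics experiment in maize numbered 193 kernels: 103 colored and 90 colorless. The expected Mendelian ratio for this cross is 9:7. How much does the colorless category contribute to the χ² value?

0.366

Total ratio parts = 16. Expected numbers out of 193:
  colored: 193 × 9/16 = 108.5625
  colorless: 193 × 7/16 = 84.4375
Contribution of colorless: (90 − 84.4375)² / 84.4375 = 0.3664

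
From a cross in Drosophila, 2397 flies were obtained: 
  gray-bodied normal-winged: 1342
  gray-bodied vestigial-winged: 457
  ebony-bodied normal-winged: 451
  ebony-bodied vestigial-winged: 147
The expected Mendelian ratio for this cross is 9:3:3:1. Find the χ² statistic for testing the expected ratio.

Total ratio parts = 16. Expected numbers out of 2397:
  gray-bodied normal-winged: 2397 × 9/16 = 1348.3125
  gray-bodied vestigial-winged: 2397 × 3/16 = 449.4375
  ebony-bodied normal-winged: 2397 × 3/16 = 449.4375
  ebony-bodied vestigial-winged: 2397 × 1/16 = 149.8125
χ² = Σ (O − E)² / E
  gray-bodied normal-winged: (1342 − 1348.3125)² / 1348.3125 = 0.0296
  gray-bodied vestigial-winged: (457 − 449.4375)² / 449.4375 = 0.1273
  ebony-bodied normal-winged: (451 − 449.4375)² / 449.4375 = 0.0054
  ebony-bodied vestigial-winged: (147 − 149.8125)² / 149.8125 = 0.0528
χ² = 0.0296 + 0.1273 + 0.0054 + 0.0528 = 0.2151 ≈ 0.215

0.215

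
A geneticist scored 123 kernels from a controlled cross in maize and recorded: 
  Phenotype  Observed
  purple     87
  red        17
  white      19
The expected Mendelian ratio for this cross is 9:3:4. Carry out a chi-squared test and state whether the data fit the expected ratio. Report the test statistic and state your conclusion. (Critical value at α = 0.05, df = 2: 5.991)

10.669; not consistent

Expected counts for N = 123 under a 9:3:4 ratio (total parts = 16):
  purple: 123 × 9/16 = 69.1875
  red: 123 × 3/16 = 23.0625
  white: 123 × 4/16 = 30.75
χ² = Σ (O − E)² / E
  purple: (87 − 69.1875)² / 69.1875 = 4.5859
  red: (17 − 23.0625)² / 23.0625 = 1.5937
  white: (19 − 30.75)² / 30.75 = 4.4898
χ² = 4.5859 + 1.5937 + 4.4898 = 10.6694 ≈ 10.669
Degrees of freedom = 3 − 1 = 2; critical value at α = 0.05 is 5.991.
Since 10.669 > 5.991, we reject the null hypothesis — the data do not fit the 9:3:4 ratio.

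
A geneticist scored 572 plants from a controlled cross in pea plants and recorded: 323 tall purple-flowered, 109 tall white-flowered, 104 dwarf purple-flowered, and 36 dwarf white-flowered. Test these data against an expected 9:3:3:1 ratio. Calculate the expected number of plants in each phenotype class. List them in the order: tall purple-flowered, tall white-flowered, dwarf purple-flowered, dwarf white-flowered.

321.75, 107.25, 107.25, 35.75

Total ratio parts = 16. Expected numbers out of 572:
  tall purple-flowered: 572 × 9/16 = 321.75
  tall white-flowered: 572 × 3/16 = 107.25
  dwarf purple-flowered: 572 × 3/16 = 107.25
  dwarf white-flowered: 572 × 1/16 = 35.75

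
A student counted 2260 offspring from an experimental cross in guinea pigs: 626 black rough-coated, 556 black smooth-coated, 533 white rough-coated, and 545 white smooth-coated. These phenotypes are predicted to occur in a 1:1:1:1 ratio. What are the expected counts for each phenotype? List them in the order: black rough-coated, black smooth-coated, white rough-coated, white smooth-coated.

Total ratio parts = 4. Expected numbers out of 2260:
  black rough-coated: 2260 × 1/4 = 565
  black smooth-coated: 2260 × 1/4 = 565
  white rough-coated: 2260 × 1/4 = 565
  white smooth-coated: 2260 × 1/4 = 565

565, 565, 565, 565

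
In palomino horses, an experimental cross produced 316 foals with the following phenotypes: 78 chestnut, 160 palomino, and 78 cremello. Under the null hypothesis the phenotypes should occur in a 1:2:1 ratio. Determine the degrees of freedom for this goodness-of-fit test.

2

A goodness-of-fit test with 3 phenotype classes has df = 3 − 1 = 2.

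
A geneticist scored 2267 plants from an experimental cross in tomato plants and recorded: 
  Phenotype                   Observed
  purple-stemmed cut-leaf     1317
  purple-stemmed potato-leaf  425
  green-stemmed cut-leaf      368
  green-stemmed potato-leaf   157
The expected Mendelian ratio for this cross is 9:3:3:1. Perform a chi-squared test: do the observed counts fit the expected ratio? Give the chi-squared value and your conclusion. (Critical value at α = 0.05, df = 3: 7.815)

10.686; not consistent

Under the 9:3:3:1 hypothesis (Σ ratio = 16, N = 2267):
  purple-stemmed cut-leaf: 2267 × 9/16 = 1275.1875
  purple-stemmed potato-leaf: 2267 × 3/16 = 425.0625
  green-stemmed cut-leaf: 2267 × 3/16 = 425.0625
  green-stemmed potato-leaf: 2267 × 1/16 = 141.6875
χ² = Σ (O − E)² / E
  purple-stemmed cut-leaf: (1317 − 1275.1875)² / 1275.1875 = 1.3710
  purple-stemmed potato-leaf: (425 − 425.0625)² / 425.0625 = 0.0000
  green-stemmed cut-leaf: (368 − 425.0625)² / 425.0625 = 7.6604
  green-stemmed potato-leaf: (157 − 141.6875)² / 141.6875 = 1.6549
χ² = 1.3710 + 0.0000 + 7.6604 + 1.6549 = 10.6863 ≈ 10.686
Degrees of freedom = 4 − 1 = 3; critical value at α = 0.05 is 7.815.
Since 10.686 > 7.815, we reject the null hypothesis — the data do not fit the 9:3:3:1 ratio.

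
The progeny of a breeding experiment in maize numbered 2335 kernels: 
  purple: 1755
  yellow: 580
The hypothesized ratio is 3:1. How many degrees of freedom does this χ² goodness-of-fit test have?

1

A goodness-of-fit test with 2 phenotype classes has df = 2 − 1 = 1.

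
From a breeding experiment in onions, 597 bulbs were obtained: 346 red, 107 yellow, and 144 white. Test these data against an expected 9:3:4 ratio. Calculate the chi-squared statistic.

Total ratio parts = 16. Expected numbers out of 597:
  red: 597 × 9/16 = 335.8125
  yellow: 597 × 3/16 = 111.9375
  white: 597 × 4/16 = 149.25
χ² = Σ (O − E)² / E
  red: (346 − 335.8125)² / 335.8125 = 0.3091
  yellow: (107 − 111.9375)² / 111.9375 = 0.2178
  white: (144 − 149.25)² / 149.25 = 0.1847
χ² = 0.3091 + 0.2178 + 0.1847 = 0.7116 ≈ 0.712

0.712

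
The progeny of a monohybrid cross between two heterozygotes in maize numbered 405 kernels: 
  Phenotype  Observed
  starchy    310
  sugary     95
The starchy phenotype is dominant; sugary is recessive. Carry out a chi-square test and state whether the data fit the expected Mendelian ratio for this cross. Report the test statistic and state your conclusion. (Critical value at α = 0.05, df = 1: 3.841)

For a monohybrid cross between heterozygotes with complete dominance, the expected phenotypic ratio is 3:1.
Total ratio parts = 4. Expected numbers out of 405:
  starchy: 405 × 3/4 = 303.75
  sugary: 405 × 1/4 = 101.25
χ² = Σ (O − E)² / E
  starchy: (310 − 303.75)² / 303.75 = 0.1286
  sugary: (95 − 101.25)² / 101.25 = 0.3858
χ² = 0.1286 + 0.3858 = 0.5144 ≈ 0.514
Degrees of freedom = 2 − 1 = 1; critical value at α = 0.05 is 3.841.
Since 0.514 < 3.841, we fail to reject the null hypothesis — the data are consistent with the 3:1 ratio.

0.514; consistent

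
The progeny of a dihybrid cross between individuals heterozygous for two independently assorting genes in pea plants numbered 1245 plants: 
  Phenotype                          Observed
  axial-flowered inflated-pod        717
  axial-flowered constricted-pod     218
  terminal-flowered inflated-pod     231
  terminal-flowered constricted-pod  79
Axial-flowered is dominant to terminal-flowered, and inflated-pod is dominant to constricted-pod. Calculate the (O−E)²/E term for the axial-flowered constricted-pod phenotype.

A dihybrid F₂ with independent assortment and complete dominance at both loci gives a 9:3:3:1 phenotypic ratio.
Total ratio parts = 16. Expected numbers out of 1245:
  axial-flowered inflated-pod: 1245 × 9/16 = 700.3125
  axial-flowered constricted-pod: 1245 × 3/16 = 233.4375
  terminal-flowered inflated-pod: 1245 × 3/16 = 233.4375
  terminal-flowered constricted-pod: 1245 × 1/16 = 77.8125
Contribution of axial-flowered constricted-pod: (218 − 233.4375)² / 233.4375 = 1.0209

1.021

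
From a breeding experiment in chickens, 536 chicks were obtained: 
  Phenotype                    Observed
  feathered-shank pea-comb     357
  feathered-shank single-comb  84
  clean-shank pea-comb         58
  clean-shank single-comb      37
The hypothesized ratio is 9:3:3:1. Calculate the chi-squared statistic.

31.264

Total ratio parts = 16. Expected numbers out of 536:
  feathered-shank pea-comb: 536 × 9/16 = 301.5
  feathered-shank single-comb: 536 × 3/16 = 100.5
  clean-shank pea-comb: 536 × 3/16 = 100.5
  clean-shank single-comb: 536 × 1/16 = 33.5
χ² = Σ (O − E)² / E
  feathered-shank pea-comb: (357 − 301.5)² / 301.5 = 10.2164
  feathered-shank single-comb: (84 − 100.5)² / 100.5 = 2.7090
  clean-shank pea-comb: (58 − 100.5)² / 100.5 = 17.9726
  clean-shank single-comb: (37 − 33.5)² / 33.5 = 0.3657
χ² = 10.2164 + 2.7090 + 17.9726 + 0.3657 = 31.2637 ≈ 31.264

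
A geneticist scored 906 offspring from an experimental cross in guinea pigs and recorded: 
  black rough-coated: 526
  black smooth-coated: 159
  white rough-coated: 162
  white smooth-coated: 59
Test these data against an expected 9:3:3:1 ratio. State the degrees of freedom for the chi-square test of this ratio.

A goodness-of-fit test with 4 phenotype classes has df = 4 − 1 = 3.

3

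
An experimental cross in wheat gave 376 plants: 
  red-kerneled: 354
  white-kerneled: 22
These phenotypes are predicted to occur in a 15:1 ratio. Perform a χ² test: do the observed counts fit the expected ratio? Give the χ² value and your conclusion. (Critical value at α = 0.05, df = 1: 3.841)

0.102; consistent

Expected counts for N = 376 under a 15:1 ratio (total parts = 16):
  red-kerneled: 376 × 15/16 = 352.5
  white-kerneled: 376 × 1/16 = 23.5
χ² = Σ (O − E)² / E
  red-kerneled: (354 − 352.5)² / 352.5 = 0.0064
  white-kerneled: (22 − 23.5)² / 23.5 = 0.0957
χ² = 0.0064 + 0.0957 = 0.1021 ≈ 0.102
Degrees of freedom = 2 − 1 = 1; critical value at α = 0.05 is 3.841.
Since 0.102 < 3.841, we fail to reject the null hypothesis — the data are consistent with the 15:1 ratio.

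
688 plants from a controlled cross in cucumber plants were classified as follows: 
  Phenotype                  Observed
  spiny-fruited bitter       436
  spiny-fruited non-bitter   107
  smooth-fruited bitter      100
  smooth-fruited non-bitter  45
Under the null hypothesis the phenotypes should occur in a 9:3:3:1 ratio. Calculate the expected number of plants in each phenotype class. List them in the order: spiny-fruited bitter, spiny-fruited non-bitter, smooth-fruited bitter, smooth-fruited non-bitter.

Expected counts for N = 688 under a 9:3:3:1 ratio (total parts = 16):
  spiny-fruited bitter: 688 × 9/16 = 387
  spiny-fruited non-bitter: 688 × 3/16 = 129
  smooth-fruited bitter: 688 × 3/16 = 129
  smooth-fruited non-bitter: 688 × 1/16 = 43

387, 129, 129, 43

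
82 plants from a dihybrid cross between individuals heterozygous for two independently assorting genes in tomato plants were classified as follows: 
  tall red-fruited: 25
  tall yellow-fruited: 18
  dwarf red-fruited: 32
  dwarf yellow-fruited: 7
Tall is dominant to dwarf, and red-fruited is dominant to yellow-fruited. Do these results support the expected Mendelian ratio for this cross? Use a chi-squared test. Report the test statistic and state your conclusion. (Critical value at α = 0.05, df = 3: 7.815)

A dihybrid F₂ with independent assortment and complete dominance at both loci gives a 9:3:3:1 phenotypic ratio.
The 9:3:3:1 ratio has 16 parts, so with N = 82 the expected counts are:
  tall red-fruited: 82 × 9/16 = 46.125
  tall yellow-fruited: 82 × 3/16 = 15.375
  dwarf red-fruited: 82 × 3/16 = 15.375
  dwarf yellow-fruited: 82 × 1/16 = 5.125
χ² = Σ (O − E)² / E
  tall red-fruited: (25 − 46.125)² / 46.125 = 9.6751
  tall yellow-fruited: (18 − 15.375)² / 15.375 = 0.4482
  dwarf red-fruited: (32 − 15.375)² / 15.375 = 17.9766
  dwarf yellow-fruited: (7 − 5.125)² / 5.125 = 0.6860
χ² = 9.6751 + 0.4482 + 17.9766 + 0.6860 = 28.7859 ≈ 28.786
Degrees of freedom = 4 − 1 = 3; critical value at α = 0.05 is 7.815.
Since 28.786 > 7.815, we reject the null hypothesis — the data do not fit the 9:3:3:1 ratio.

28.786; not consistent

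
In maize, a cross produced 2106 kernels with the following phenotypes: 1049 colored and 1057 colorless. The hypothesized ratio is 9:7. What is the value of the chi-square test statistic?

Expected counts for N = 2106 under a 9:7 ratio (total parts = 16):
  colored: 2106 × 9/16 = 1184.625
  colorless: 2106 × 7/16 = 921.375
χ² = Σ (O − E)² / E
  colored: (1049 − 1184.625)² / 1184.625 = 15.5274
  colorless: (1057 − 921.375)² / 921.375 = 19.9638
χ² = 15.5274 + 19.9638 = 35.4912 ≈ 35.491

35.491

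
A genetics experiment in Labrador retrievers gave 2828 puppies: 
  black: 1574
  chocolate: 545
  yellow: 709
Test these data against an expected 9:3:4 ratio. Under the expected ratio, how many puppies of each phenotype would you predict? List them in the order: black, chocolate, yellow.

Under the 9:3:4 hypothesis (Σ ratio = 16, N = 2828):
  black: 2828 × 9/16 = 1590.75
  chocolate: 2828 × 3/16 = 530.25
  yellow: 2828 × 4/16 = 707

1590.75, 530.25, 707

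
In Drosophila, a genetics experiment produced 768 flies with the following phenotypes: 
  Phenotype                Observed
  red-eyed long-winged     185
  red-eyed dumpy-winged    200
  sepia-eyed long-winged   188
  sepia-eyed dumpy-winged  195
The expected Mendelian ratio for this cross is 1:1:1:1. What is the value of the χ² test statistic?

0.719

The 1:1:1:1 ratio has 4 parts, so with N = 768 the expected counts are:
  red-eyed long-winged: 768 × 1/4 = 192
  red-eyed dumpy-winged: 768 × 1/4 = 192
  sepia-eyed long-winged: 768 × 1/4 = 192
  sepia-eyed dumpy-winged: 768 × 1/4 = 192
χ² = Σ (O − E)² / E
  red-eyed long-winged: (185 − 192)² / 192 = 0.2552
  red-eyed dumpy-winged: (200 − 192)² / 192 = 0.3333
  sepia-eyed long-winged: (188 − 192)² / 192 = 0.0833
  sepia-eyed dumpy-winged: (195 − 192)² / 192 = 0.0469
χ² = 0.2552 + 0.3333 + 0.0833 + 0.0469 = 0.7187 ≈ 0.719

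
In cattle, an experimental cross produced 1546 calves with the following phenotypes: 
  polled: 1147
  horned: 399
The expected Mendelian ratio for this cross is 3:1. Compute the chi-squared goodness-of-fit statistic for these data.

Total ratio parts = 4. Expected numbers out of 1546:
  polled: 1546 × 3/4 = 1159.5
  horned: 1546 × 1/4 = 386.5
χ² = Σ (O − E)² / E
  polled: (1147 − 1159.5)² / 1159.5 = 0.1348
  horned: (399 − 386.5)² / 386.5 = 0.4043
χ² = 0.1348 + 0.4043 = 0.5391 ≈ 0.539

0.539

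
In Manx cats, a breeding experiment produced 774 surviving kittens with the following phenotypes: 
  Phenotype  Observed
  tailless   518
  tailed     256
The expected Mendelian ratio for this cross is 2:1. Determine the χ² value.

0.023

Expected counts for N = 774 under a 2:1 ratio (total parts = 3):
  tailless: 774 × 2/3 = 516
  tailed: 774 × 1/3 = 258
χ² = Σ (O − E)² / E
  tailless: (518 − 516)² / 516 = 0.0078
  tailed: (256 − 258)² / 258 = 0.0155
χ² = 0.0078 + 0.0155 = 0.0233 ≈ 0.023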